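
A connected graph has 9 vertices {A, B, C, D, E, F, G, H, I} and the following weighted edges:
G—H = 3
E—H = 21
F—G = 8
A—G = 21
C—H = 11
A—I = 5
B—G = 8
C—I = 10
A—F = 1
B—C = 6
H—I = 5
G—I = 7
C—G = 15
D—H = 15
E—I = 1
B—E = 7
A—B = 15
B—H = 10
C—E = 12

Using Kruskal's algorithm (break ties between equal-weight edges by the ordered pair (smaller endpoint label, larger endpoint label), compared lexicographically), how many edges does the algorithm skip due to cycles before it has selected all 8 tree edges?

9

Sort edges by weight, then run Kruskal:
A—F (1): add — endpoints in different components.
E—I (1): add — endpoints in different components.
G—H (3): add — endpoints in different components.
A—I (5): add — endpoints in different components.
H—I (5): add — endpoints in different components.
B—C (6): add — endpoints in different components.
B—E (7): add — endpoints in different components.
G—I (7): skip — G and I already connected.
B—G (8): skip — B and G already connected.
F—G (8): skip — F and G already connected.
B—H (10): skip — B and H already connected.
C—I (10): skip — C and I already connected.
C—H (11): skip — C and H already connected.
C—E (12): skip — C and E already connected.
A—B (15): skip — A and B already connected.
C—G (15): skip — C and G already connected.
D—H (15): add — endpoints in different components.
Edges rejected before the tree was complete: 9.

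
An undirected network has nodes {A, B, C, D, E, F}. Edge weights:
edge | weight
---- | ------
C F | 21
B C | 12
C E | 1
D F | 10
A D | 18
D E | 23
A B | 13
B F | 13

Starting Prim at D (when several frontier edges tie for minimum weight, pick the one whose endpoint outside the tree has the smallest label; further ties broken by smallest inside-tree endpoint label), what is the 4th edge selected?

Prim's algorithm from D:
Step 1: frontier [D F 10, A D 18, D E 23] → take D F (10); add F.
Step 2: frontier [A D 18, D E 23, B F 13, C F 21] → take B F (13); add B.
Step 3: frontier [B C 12, A B 13, A D 18, D E 23, C F 21] → take B C (12); add C.
Step 4: frontier [A B 13, C E 1, A D 18, D E 23] → take C E (1); add E.
Step 5: frontier [A B 13, A D 18] → take A B (13); add A.
The 4th edge added is C E.

C-E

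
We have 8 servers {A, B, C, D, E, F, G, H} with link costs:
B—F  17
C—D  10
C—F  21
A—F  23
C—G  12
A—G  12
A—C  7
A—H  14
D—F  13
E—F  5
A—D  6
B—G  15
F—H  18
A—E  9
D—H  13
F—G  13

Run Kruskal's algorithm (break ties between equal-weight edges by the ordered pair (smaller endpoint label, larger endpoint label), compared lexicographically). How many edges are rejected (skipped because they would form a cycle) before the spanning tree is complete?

Kruskal: consider edges lightest-first.
E—F (5): add — endpoints in different components.
A—D (6): add — endpoints in different components.
A—C (7): add — endpoints in different components.
A—E (9): add — endpoints in different components.
C—D (10): skip — C and D already connected.
A—G (12): add — endpoints in different components.
C—G (12): skip — C and G already connected.
D—F (13): skip — D and F already connected.
D—H (13): add — endpoints in different components.
F—G (13): skip — F and G already connected.
A—H (14): skip — A and H already connected.
B—G (15): add — endpoints in different components.
Edges rejected before the tree was complete: 5.

5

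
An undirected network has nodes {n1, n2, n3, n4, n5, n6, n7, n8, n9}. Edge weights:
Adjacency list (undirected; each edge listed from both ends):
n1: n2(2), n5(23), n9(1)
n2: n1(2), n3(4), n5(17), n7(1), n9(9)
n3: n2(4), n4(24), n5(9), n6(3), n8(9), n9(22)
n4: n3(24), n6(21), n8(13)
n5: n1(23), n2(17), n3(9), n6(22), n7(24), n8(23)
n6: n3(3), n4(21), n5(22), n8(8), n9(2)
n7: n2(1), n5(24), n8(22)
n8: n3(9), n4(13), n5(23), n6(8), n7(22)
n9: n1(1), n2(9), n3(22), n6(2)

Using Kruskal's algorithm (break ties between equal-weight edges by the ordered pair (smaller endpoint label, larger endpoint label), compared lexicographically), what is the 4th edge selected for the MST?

Sort edges by weight, then run Kruskal:
n1–n9 (1): add — endpoints in different components.
n2–n7 (1): add — endpoints in different components.
n1–n2 (2): add — endpoints in different components.
n6–n9 (2): add — endpoints in different components.
n3–n6 (3): add — endpoints in different components.
n2–n3 (4): skip — n2 and n3 already connected.
n6–n8 (8): add — endpoints in different components.
n2–n9 (9): skip — n2 and n9 already connected.
n3–n5 (9): add — endpoints in different components.
n3–n8 (9): skip — n3 and n8 already connected.
n4–n8 (13): add — endpoints in different components.
The 4th edge added is n6–n9.

n6-n9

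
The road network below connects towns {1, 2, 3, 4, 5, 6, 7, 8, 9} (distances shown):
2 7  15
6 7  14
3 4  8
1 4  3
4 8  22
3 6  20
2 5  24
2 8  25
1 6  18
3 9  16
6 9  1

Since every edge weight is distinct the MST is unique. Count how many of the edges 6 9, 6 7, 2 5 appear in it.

3

Kruskal's algorithm — process edges by increasing weight (ties by edge label):
6 9 (1): add — endpoints in different components.
1 4 (3): add — endpoints in different components.
3 4 (8): add — endpoints in different components.
6 7 (14): add — endpoints in different components.
2 7 (15): add — endpoints in different components.
3 9 (16): add — endpoints in different components.
1 6 (18): skip — 1 and 6 already connected.
3 6 (20): skip — 3 and 6 already connected.
4 8 (22): add — endpoints in different components.
2 5 (24): add — endpoints in different components.
MST edge set: {6 9, 1 4, 3 4, 6 7, 2 7, 3 9, 4 8, 2 5}.
Of the listed edges, {6 9, 6 7, 2 5} are in the MST → 3.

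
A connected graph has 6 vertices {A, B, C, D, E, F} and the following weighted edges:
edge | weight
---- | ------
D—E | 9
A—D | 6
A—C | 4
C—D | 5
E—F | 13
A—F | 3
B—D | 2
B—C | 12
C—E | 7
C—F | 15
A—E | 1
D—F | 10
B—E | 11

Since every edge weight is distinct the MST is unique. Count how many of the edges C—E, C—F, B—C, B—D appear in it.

Kruskal: consider edges lightest-first.
A—E (1): add. Components now {A,E} {B} {C} {D} {F}
B—D (2): add. Components now {A,E} {B,D} {C} {F}
A—F (3): add. Components now {A,E,F} {B,D} {C}
A—C (4): add. Components now {A,C,E,F} {B,D}
C—D (5): add. Components now {A,B,C,D,E,F}
MST edge set: {A—E, B—D, A—F, A—C, C—D}.
Of the listed edges, {B—D} are in the MST → 1.

1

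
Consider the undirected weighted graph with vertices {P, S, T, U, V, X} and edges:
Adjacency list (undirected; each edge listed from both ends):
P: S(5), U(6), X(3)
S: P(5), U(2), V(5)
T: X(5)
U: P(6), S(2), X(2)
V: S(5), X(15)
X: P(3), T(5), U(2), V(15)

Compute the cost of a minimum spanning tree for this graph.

17

Kruskal: consider edges lightest-first.
S-U (2): add — endpoints in different components.
U-X (2): add — endpoints in different components.
P-X (3): add — endpoints in different components.
P-S (5): skip — P and S already connected.
S-V (5): add — endpoints in different components.
T-X (5): add — endpoints in different components.
MST edges: S-U, U-X, P-X, S-V, T-X; total weight 2+2+3+5+5 = 17.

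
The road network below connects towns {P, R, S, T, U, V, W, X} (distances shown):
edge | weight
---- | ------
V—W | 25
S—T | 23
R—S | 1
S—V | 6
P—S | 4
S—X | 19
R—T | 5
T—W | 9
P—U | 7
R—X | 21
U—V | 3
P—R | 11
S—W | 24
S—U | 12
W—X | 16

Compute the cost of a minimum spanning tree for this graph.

Prim's algorithm from V:
Step 1: cheapest edge leaving the tree is U—V (3); add U.
Step 2: cheapest edge leaving the tree is S—V (6); add S.
Step 3: cheapest edge leaving the tree is R—S (1); add R.
Step 4: cheapest edge leaving the tree is P—S (4); add P.
Step 5: cheapest edge leaving the tree is R—T (5); add T.
Step 6: cheapest edge leaving the tree is T—W (9); add W.
Step 7: cheapest edge leaving the tree is W—X (16); add X.
MST edges: U—V, S—V, R—S, P—S, R—T, T—W, W—X; total weight 3+6+1+4+5+9+16 = 44.

44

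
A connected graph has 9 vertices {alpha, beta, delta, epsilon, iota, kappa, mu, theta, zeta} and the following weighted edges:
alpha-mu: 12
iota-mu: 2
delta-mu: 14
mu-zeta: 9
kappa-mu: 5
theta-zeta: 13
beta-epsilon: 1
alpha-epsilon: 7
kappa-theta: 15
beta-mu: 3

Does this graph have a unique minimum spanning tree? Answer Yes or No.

Sort edges by weight, then run Kruskal:
beta-epsilon (1): add — endpoints in different components.
iota-mu (2): add — endpoints in different components.
beta-mu (3): add — endpoints in different components.
kappa-mu (5): add — endpoints in different components.
alpha-epsilon (7): add — endpoints in different components.
mu-zeta (9): add — endpoints in different components.
alpha-mu (12): skip — mu and alpha already connected.
theta-zeta (13): add — endpoints in different components.
delta-mu (14): add — endpoints in different components.
Every non-tree edge has weight strictly greater than the heaviest edge on the tree path between its endpoints, so the MST is unique.

Yes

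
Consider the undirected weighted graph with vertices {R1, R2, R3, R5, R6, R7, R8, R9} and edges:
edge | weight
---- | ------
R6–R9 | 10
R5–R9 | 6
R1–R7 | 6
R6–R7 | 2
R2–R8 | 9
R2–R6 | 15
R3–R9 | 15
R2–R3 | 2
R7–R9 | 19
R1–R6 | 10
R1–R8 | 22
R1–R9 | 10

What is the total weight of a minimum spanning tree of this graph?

Prim, starting at R8.
Step 1: frontier [R2–R8 9, R1–R8 22] → take R2–R8 (9); add R2.
Step 2: frontier [R2–R3 2, R2–R6 15, R1–R8 22] → take R2–R3 (2); add R3.
Step 3: frontier [R2–R6 15, R3–R9 15, R1–R8 22] → take R2–R6 (15); add R6.
Step 4: frontier [R3–R9 15, R6–R7 2, R1–R6 10, R6–R9 10, R1–R8 22] → take R6–R7 (2); add R7.
Step 5: frontier [R3–R9 15, R1–R6 10, R6–R9 10, R1–R7 6, R7–R9 19, R1–R8 22] → take R1–R7 (6); add R1.
Step 6: frontier [R1–R9 10, R3–R9 15, R6–R9 10, R7–R9 19] → take R1–R9 (10); add R9.
Step 7: frontier [R5–R9 6] → take R5–R9 (6); add R5.
MST edges: R2–R8, R2–R3, R2–R6, R6–R7, R1–R7, R1–R9, R5–R9; total weight 9+2+15+2+6+10+6 = 50.

50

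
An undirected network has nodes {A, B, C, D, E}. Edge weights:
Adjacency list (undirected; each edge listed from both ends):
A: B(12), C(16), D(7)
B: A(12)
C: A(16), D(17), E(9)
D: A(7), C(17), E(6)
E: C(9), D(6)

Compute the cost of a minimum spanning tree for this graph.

34

Prim's algorithm from C:
Step 1: frontier [C–E 9, A–C 16, C–D 17] → take C–E (9); add E.
Step 2: frontier [A–C 16, C–D 17, D–E 6] → take D–E (6); add D.
Step 3: frontier [A–C 16, A–D 7] → take A–D (7); add A.
Step 4: frontier [A–B 12] → take A–B (12); add B.
MST edges: C–E, D–E, A–D, A–B; total weight 9+6+7+12 = 34.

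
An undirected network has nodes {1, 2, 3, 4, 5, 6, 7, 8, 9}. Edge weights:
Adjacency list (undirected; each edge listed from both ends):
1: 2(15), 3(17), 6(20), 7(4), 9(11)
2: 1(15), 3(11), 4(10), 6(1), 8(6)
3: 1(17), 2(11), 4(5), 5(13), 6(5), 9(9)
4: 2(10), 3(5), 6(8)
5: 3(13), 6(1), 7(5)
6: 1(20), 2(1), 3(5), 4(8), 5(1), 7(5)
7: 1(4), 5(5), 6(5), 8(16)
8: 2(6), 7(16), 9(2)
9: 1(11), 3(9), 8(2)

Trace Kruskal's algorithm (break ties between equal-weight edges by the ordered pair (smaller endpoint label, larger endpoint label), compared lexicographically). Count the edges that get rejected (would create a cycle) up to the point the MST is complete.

Kruskal's algorithm — process edges by increasing weight (ties by edge label):
2-6 (1): add — endpoints in different components.
5-6 (1): add — endpoints in different components.
8-9 (2): add — endpoints in different components.
1-7 (4): add — endpoints in different components.
3-4 (5): add — endpoints in different components.
3-6 (5): add — endpoints in different components.
5-7 (5): add — endpoints in different components.
6-7 (5): skip — 6 and 7 already connected.
2-8 (6): add — endpoints in different components.
Edges rejected before the tree was complete: 1.

1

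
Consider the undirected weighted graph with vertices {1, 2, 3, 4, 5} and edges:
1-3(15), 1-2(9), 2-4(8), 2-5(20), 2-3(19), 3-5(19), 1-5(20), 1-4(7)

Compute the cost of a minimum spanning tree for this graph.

49

Prim, starting at 3.
Step 1: frontier [1-3 15, 2-3 19, 3-5 19] → take 1-3 (15); add 1.
Step 2: frontier [1-4 7, 1-2 9, 1-5 20, 2-3 19, 3-5 19] → take 1-4 (7); add 4.
Step 3: frontier [1-2 9, 1-5 20, 2-3 19, 3-5 19, 2-4 8] → take 2-4 (8); add 2.
Step 4: frontier [1-5 20, 2-5 20, 3-5 19] → take 3-5 (19); add 5.
MST edges: 1-3, 1-4, 2-4, 3-5; total weight 15+7+8+19 = 49.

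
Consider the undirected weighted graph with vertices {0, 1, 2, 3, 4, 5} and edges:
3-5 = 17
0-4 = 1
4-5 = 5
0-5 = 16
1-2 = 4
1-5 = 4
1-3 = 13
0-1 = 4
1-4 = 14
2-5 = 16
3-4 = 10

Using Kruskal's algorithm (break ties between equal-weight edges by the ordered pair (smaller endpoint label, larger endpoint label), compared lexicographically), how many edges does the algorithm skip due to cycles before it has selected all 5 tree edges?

1

Kruskal's algorithm — process edges by increasing weight (ties by edge label):
0-4 (1): add — endpoints in different components.
0-1 (4): add — endpoints in different components.
1-2 (4): add — endpoints in different components.
1-5 (4): add — endpoints in different components.
4-5 (5): skip — 4 and 5 already connected.
3-4 (10): add — endpoints in different components.
Edges rejected before the tree was complete: 1.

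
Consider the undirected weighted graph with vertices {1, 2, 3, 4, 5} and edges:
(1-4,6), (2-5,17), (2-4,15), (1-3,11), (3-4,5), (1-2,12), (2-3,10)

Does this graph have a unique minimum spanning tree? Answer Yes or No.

Kruskal: consider edges lightest-first.
3-4 (5): add — endpoints in different components.
1-4 (6): add — endpoints in different components.
2-3 (10): add — endpoints in different components.
1-3 (11): skip — 1 and 3 already connected.
1-2 (12): skip — 1 and 2 already connected.
2-4 (15): skip — 2 and 4 already connected.
2-5 (17): add — endpoints in different components.
Every non-tree edge has weight strictly greater than the heaviest edge on the tree path between its endpoints, so the MST is unique.

Yes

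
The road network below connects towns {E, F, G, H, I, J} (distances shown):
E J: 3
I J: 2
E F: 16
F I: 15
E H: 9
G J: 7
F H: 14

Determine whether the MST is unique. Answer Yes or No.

Yes

Kruskal's algorithm — process edges by increasing weight (ties by edge label):
I J (2): add — endpoints in different components.
E J (3): add — endpoints in different components.
G J (7): add — endpoints in different components.
E H (9): add — endpoints in different components.
F H (14): add — endpoints in different components.
Every non-tree edge has weight strictly greater than the heaviest edge on the tree path between its endpoints, so the MST is unique.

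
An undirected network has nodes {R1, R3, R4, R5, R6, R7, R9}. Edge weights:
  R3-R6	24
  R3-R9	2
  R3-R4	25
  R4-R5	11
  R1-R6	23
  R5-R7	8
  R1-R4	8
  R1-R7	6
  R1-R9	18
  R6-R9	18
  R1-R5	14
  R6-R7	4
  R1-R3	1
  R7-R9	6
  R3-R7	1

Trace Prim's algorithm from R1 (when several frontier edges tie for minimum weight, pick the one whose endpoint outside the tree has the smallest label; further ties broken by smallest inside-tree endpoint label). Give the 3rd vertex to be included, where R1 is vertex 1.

R7

Grow the tree from R1 using Prim:
Step 1: cheapest edge leaving the tree is R1-R3 (1); add R3.
Step 2: cheapest edge leaving the tree is R3-R7 (1); add R7.
Step 3: cheapest edge leaving the tree is R3-R9 (2); add R9.
Step 4: cheapest edge leaving the tree is R6-R7 (4); add R6.
Step 5: cheapest edge leaving the tree is R1-R4 (8); add R4.
Step 6: cheapest edge leaving the tree is R5-R7 (8); add R5.
Vertex order: R1, R3, R7, R9, R6, R4, R5. The 3rd vertex is R7.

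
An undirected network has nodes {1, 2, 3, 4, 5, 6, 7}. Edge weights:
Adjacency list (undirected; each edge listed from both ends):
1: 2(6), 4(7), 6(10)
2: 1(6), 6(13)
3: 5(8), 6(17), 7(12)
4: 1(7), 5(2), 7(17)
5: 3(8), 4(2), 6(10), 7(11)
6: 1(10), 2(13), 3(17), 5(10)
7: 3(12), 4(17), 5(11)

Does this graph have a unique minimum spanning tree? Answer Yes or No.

Kruskal: consider edges lightest-first.
4–5 (2): add — endpoints in different components.
1–2 (6): add — endpoints in different components.
1–4 (7): add — endpoints in different components.
3–5 (8): add — endpoints in different components.
1–6 (10): add — endpoints in different components.
5–6 (10): skip — 5 and 6 already connected.
5–7 (11): add — endpoints in different components.
Non-tree edge 5–6 has weight 10, equal to the heaviest edge on its tree cycle — swapping gives another MST of the same weight. Not unique.

No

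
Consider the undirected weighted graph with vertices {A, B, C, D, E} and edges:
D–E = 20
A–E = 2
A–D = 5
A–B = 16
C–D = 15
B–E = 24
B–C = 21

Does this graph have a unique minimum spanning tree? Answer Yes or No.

Yes

Kruskal's algorithm — process edges by increasing weight (ties by edge label):
A–E (2): add — endpoints in different components.
A–D (5): add — endpoints in different components.
C–D (15): add — endpoints in different components.
A–B (16): add — endpoints in different components.
Every non-tree edge has weight strictly greater than the heaviest edge on the tree path between its endpoints, so the MST is unique.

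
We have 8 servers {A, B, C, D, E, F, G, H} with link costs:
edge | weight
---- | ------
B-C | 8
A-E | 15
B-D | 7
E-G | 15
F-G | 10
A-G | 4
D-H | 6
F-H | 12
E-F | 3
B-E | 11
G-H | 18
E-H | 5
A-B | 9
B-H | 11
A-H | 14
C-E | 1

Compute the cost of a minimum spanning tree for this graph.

Prim, starting at B.
Step 1: cheapest edge leaving the tree is B-D (7); add D.
Step 2: cheapest edge leaving the tree is D-H (6); add H.
Step 3: cheapest edge leaving the tree is E-H (5); add E.
Step 4: cheapest edge leaving the tree is C-E (1); add C.
Step 5: cheapest edge leaving the tree is E-F (3); add F.
Step 6: cheapest edge leaving the tree is A-B (9); add A.
Step 7: cheapest edge leaving the tree is A-G (4); add G.
MST edges: B-D, D-H, E-H, C-E, E-F, A-B, A-G; total weight 7+6+5+1+3+9+4 = 35.

35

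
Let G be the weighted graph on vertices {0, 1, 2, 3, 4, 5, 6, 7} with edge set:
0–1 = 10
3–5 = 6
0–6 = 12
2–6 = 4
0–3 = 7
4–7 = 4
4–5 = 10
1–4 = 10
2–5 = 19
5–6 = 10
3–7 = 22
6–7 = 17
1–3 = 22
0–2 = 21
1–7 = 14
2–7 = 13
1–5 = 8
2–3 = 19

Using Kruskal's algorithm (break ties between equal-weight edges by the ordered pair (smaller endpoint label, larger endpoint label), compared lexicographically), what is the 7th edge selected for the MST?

Kruskal's algorithm — process edges by increasing weight (ties by edge label):
2–6 (4): add — endpoints in different components.
4–7 (4): add — endpoints in different components.
3–5 (6): add — endpoints in different components.
0–3 (7): add — endpoints in different components.
1–5 (8): add — endpoints in different components.
0–1 (10): skip — 0 and 1 already connected.
1–4 (10): add — endpoints in different components.
4–5 (10): skip — 4 and 5 already connected.
5–6 (10): add — endpoints in different components.
The 7th edge added is 5–6.

5-6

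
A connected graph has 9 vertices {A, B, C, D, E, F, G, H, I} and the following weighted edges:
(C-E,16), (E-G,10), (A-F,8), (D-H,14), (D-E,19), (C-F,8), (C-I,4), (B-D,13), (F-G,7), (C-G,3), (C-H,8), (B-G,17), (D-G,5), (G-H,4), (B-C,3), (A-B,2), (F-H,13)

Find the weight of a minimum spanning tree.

38

Kruskal: consider edges lightest-first.
A-B (2): add — endpoints in different components.
B-C (3): add — endpoints in different components.
C-G (3): add — endpoints in different components.
C-I (4): add — endpoints in different components.
G-H (4): add — endpoints in different components.
D-G (5): add — endpoints in different components.
F-G (7): add — endpoints in different components.
A-F (8): skip — A and F already connected.
C-F (8): skip — C and F already connected.
C-H (8): skip — C and H already connected.
E-G (10): add — endpoints in different components.
MST edges: A-B, B-C, C-G, C-I, G-H, D-G, F-G, E-G; total weight 2+3+3+4+4+5+7+10 = 38.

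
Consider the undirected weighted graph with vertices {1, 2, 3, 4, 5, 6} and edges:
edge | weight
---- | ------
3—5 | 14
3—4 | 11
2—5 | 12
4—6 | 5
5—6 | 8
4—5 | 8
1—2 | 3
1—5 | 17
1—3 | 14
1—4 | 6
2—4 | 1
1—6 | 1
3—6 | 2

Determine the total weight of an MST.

15

Prim's algorithm from 6:
Step 1: cheapest edge leaving the tree is 1—6 (1); add 1.
Step 2: cheapest edge leaving the tree is 3—6 (2); add 3.
Step 3: cheapest edge leaving the tree is 1—2 (3); add 2.
Step 4: cheapest edge leaving the tree is 2—4 (1); add 4.
Step 5: cheapest edge leaving the tree is 4—5 (8); add 5.
MST edges: 1—6, 3—6, 1—2, 2—4, 4—5; total weight 1+2+3+1+8 = 15.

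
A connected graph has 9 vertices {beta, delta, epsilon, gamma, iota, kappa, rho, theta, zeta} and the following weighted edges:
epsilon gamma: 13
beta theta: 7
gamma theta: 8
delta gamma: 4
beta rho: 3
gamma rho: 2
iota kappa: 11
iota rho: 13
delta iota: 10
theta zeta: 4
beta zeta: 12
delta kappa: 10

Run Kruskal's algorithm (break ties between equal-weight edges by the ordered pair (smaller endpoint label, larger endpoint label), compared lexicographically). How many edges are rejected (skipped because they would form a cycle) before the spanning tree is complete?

Kruskal's algorithm — process edges by increasing weight (ties by edge label):
gamma rho (2): add — endpoints in different components.
beta rho (3): add — endpoints in different components.
delta gamma (4): add — endpoints in different components.
theta zeta (4): add — endpoints in different components.
beta theta (7): add — endpoints in different components.
gamma theta (8): skip — gamma and theta already connected.
delta iota (10): add — endpoints in different components.
delta kappa (10): add — endpoints in different components.
iota kappa (11): skip — kappa and iota already connected.
beta zeta (12): skip — beta and zeta already connected.
epsilon gamma (13): add — endpoints in different components.
Edges rejected before the tree was complete: 3.

3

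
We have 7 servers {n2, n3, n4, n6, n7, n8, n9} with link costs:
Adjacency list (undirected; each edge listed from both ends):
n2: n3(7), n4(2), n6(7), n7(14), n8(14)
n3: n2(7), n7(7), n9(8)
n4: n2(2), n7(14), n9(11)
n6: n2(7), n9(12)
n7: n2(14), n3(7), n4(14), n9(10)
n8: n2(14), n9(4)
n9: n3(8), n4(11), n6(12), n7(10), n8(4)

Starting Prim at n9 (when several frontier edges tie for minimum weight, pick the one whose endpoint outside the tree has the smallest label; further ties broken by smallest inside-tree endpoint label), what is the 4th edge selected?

Prim, starting at n9.
Step 1: cheapest edge leaving the tree is n8–n9 (4); add n8.
Step 2: cheapest edge leaving the tree is n3–n9 (8); add n3.
Step 3: cheapest edge leaving the tree is n2–n3 (7); add n2.
Step 4: cheapest edge leaving the tree is n2–n4 (2); add n4.
Step 5: cheapest edge leaving the tree is n2–n6 (7); add n6.
Step 6: cheapest edge leaving the tree is n3–n7 (7); add n7.
The 4th edge added is n2–n4.

n2-n4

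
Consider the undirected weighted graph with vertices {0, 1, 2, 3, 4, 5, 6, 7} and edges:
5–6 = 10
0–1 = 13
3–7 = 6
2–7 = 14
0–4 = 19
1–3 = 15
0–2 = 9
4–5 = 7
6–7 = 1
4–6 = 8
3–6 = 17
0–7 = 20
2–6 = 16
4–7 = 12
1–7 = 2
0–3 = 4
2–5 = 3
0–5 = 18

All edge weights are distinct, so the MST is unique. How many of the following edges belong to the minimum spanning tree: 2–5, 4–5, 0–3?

Kruskal: consider edges lightest-first.
6–7 (1): add — endpoints in different components.
1–7 (2): add — endpoints in different components.
2–5 (3): add — endpoints in different components.
0–3 (4): add — endpoints in different components.
3–7 (6): add — endpoints in different components.
4–5 (7): add — endpoints in different components.
4–6 (8): add — endpoints in different components.
MST edge set: {6–7, 1–7, 2–5, 0–3, 3–7, 4–5, 4–6}.
Of the listed edges, {2–5, 4–5, 0–3} are in the MST → 3.

3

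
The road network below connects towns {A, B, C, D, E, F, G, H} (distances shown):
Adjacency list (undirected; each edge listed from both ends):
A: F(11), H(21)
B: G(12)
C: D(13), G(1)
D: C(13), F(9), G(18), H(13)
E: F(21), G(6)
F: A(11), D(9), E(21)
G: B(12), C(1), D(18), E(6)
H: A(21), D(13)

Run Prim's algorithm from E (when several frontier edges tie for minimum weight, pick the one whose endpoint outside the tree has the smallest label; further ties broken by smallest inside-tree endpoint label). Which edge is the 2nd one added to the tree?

Grow the tree from E using Prim:
Step 1: frontier [E-G 6, E-F 21] → take E-G (6); add G.
Step 2: frontier [E-F 21, C-G 1, B-G 12, D-G 18] → take C-G (1); add C.
Step 3: frontier [C-D 13, E-F 21, B-G 12, D-G 18] → take B-G (12); add B.
Step 4: frontier [C-D 13, E-F 21, D-G 18] → take C-D (13); add D.
Step 5: frontier [D-F 9, D-H 13, E-F 21] → take D-F (9); add F.
Step 6: frontier [D-H 13, A-F 11] → take A-F (11); add A.
Step 7: frontier [A-H 21, D-H 13] → take D-H (13); add H.
The 2nd edge added is C-G.

C-G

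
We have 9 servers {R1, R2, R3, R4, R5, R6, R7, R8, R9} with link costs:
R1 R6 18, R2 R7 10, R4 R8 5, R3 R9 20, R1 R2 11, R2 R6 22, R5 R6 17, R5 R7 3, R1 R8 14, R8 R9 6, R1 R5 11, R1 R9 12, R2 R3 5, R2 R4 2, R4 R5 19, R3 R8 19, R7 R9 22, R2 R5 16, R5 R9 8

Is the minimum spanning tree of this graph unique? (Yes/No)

No

Kruskal's algorithm — process edges by increasing weight (ties by edge label):
R2 R4 (2): add — endpoints in different components.
R5 R7 (3): add — endpoints in different components.
R2 R3 (5): add — endpoints in different components.
R4 R8 (5): add — endpoints in different components.
R8 R9 (6): add — endpoints in different components.
R5 R9 (8): add — endpoints in different components.
R2 R7 (10): skip — R2 and R7 already connected.
R1 R2 (11): add — endpoints in different components.
R1 R5 (11): skip — R1 and R5 already connected.
R1 R9 (12): skip — R9 and R1 already connected.
R1 R8 (14): skip — R8 and R1 already connected.
R2 R5 (16): skip — R2 and R5 already connected.
R5 R6 (17): add — endpoints in different components.
Non-tree edge R1 R5 has weight 11, equal to the heaviest edge on its tree cycle — swapping gives another MST of the same weight. Not unique.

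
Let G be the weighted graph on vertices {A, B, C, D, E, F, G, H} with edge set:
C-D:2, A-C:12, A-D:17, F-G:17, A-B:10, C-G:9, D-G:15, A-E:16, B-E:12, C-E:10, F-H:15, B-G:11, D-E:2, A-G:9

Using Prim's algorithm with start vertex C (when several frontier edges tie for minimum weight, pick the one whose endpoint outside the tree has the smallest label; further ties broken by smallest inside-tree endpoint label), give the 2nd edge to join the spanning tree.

D-E

Prim, starting at C.
Step 1: cheapest edge leaving the tree is C-D (2); add D.
Step 2: cheapest edge leaving the tree is D-E (2); add E.
Step 3: cheapest edge leaving the tree is C-G (9); add G.
Step 4: cheapest edge leaving the tree is A-G (9); add A.
Step 5: cheapest edge leaving the tree is A-B (10); add B.
Step 6: cheapest edge leaving the tree is F-G (17); add F.
Step 7: cheapest edge leaving the tree is F-H (15); add H.
The 2nd edge added is D-E.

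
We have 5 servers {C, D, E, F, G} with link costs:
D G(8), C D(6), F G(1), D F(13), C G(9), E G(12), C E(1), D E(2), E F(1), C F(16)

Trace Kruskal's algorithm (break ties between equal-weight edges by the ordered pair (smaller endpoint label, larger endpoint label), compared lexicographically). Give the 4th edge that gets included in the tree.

Kruskal: consider edges lightest-first.
C E (1): add. Components now {C,E} {D} {F} {G}
E F (1): add. Components now {C,E,F} {D} {G}
F G (1): add. Components now {C,E,F,G} {D}
D E (2): add. Components now {C,D,E,F,G}
The 4th edge added is D E.

D-E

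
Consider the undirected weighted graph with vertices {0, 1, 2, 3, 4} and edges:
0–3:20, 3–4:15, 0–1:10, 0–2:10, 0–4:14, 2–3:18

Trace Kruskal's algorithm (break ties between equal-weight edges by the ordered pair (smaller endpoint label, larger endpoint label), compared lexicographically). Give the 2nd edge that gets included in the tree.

0-2

Kruskal's algorithm — process edges by increasing weight (ties by edge label):
0–1 (10): add. Components now {0,1} {2} {3} {4}
0–2 (10): add. Components now {0,1,2} {3} {4}
0–4 (14): add. Components now {0,1,2,4} {3}
3–4 (15): add. Components now {0,1,2,3,4}
The 2nd edge added is 0–2.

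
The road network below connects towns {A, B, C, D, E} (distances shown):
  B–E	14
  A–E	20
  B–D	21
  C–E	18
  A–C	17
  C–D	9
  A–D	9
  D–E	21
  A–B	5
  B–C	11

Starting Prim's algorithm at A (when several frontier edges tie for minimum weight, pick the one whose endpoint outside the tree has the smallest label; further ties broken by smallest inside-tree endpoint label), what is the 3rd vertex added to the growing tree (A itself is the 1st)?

D

Prim's algorithm from A:
Step 1: cheapest edge leaving the tree is A–B (5); add B.
Step 2: cheapest edge leaving the tree is A–D (9); add D.
Step 3: cheapest edge leaving the tree is C–D (9); add C.
Step 4: cheapest edge leaving the tree is B–E (14); add E.
Vertex order: A, B, D, C, E. The 3rd vertex is D.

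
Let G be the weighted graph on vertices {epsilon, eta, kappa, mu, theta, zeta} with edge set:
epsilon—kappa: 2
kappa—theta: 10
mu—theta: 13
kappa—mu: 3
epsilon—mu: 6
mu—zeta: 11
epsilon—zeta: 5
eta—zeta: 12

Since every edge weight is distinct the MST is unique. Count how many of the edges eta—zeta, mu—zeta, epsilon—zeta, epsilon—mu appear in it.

Kruskal: consider edges lightest-first.
epsilon—kappa (2): add — endpoints in different components.
kappa—mu (3): add — endpoints in different components.
epsilon—zeta (5): add — endpoints in different components.
epsilon—mu (6): skip — epsilon and mu already connected.
kappa—theta (10): add — endpoints in different components.
mu—zeta (11): skip — mu and zeta already connected.
eta—zeta (12): add — endpoints in different components.
MST edge set: {epsilon—kappa, kappa—mu, epsilon—zeta, kappa—theta, eta—zeta}.
Of the listed edges, {eta—zeta, epsilon—zeta} are in the MST → 2.

2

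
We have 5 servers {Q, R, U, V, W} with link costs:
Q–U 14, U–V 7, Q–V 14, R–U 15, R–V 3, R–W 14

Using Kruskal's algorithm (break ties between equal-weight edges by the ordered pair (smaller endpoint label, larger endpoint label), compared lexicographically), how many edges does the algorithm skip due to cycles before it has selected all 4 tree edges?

Kruskal: consider edges lightest-first.
R–V (3): add. Components now {R,V} {U} {W} {Q}
U–V (7): add. Components now {R,U,V} {W} {Q}
Q–U (14): add. Components now {Q,R,U,V} {W}
Q–V (14): skip — V and Q already connected.
R–W (14): add. Components now {Q,R,U,V,W}
Edges rejected before the tree was complete: 1.

1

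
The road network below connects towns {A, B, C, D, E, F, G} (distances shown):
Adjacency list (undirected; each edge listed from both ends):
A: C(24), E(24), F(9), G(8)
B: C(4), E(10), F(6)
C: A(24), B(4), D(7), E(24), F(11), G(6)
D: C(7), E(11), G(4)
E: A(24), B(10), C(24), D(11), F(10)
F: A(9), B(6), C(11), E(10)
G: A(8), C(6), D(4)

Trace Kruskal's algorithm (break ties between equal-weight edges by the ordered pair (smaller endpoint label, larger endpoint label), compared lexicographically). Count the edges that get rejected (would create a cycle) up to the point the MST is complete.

2

Sort edges by weight, then run Kruskal:
B-C (4): add. Components now {A} {B,C} {D} {E} {F} {G}
D-G (4): add. Components now {A} {B,C} {D,G} {E} {F}
B-F (6): add. Components now {A} {B,C,F} {D,G} {E}
C-G (6): add. Components now {A} {B,C,D,F,G} {E}
C-D (7): skip — C and D already connected.
A-G (8): add. Components now {A,B,C,D,F,G} {E}
A-F (9): skip — A and F already connected.
B-E (10): add. Components now {A,B,C,D,E,F,G}
Edges rejected before the tree was complete: 2.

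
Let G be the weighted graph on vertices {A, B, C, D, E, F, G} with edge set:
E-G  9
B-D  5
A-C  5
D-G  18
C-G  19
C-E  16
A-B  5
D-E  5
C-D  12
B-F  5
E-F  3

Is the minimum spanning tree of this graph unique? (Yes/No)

No

Kruskal: consider edges lightest-first.
E-F (3): add. Components now {A} {B} {C} {D} {E,F} {G}
A-B (5): add. Components now {A,B} {C} {D} {E,F} {G}
A-C (5): add. Components now {A,B,C} {D} {E,F} {G}
B-D (5): add. Components now {A,B,C,D} {E,F} {G}
B-F (5): add. Components now {A,B,C,D,E,F} {G}
D-E (5): skip — D and E already connected.
E-G (9): add. Components now {A,B,C,D,E,F,G}
Non-tree edge D-E has weight 5, equal to the heaviest edge on its tree cycle — swapping gives another MST of the same weight. Not unique.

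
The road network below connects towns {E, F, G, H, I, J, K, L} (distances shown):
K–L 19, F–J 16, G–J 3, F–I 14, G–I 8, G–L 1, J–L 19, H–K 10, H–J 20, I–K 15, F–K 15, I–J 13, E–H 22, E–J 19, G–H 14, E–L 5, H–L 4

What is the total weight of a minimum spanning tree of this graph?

45

Kruskal's algorithm — process edges by increasing weight (ties by edge label):
G–L (1): add — endpoints in different components.
G–J (3): add — endpoints in different components.
H–L (4): add — endpoints in different components.
E–L (5): add — endpoints in different components.
G–I (8): add — endpoints in different components.
H–K (10): add — endpoints in different components.
I–J (13): skip — I and J already connected.
F–I (14): add — endpoints in different components.
MST edges: G–L, G–J, H–L, E–L, G–I, H–K, F–I; total weight 1+3+4+5+8+10+14 = 45.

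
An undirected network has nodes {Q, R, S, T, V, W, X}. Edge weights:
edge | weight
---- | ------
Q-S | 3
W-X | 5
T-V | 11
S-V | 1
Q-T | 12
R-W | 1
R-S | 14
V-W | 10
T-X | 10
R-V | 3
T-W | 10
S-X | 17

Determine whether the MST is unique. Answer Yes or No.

Kruskal: consider edges lightest-first.
R-W (1): add. Components now {R,W} {S} {T} {V} {Q} {X}
S-V (1): add. Components now {R,W} {S,V} {T} {Q} {X}
Q-S (3): add. Components now {R,W} {Q,S,V} {T} {X}
R-V (3): add. Components now {Q,R,S,V,W} {T} {X}
W-X (5): add. Components now {Q,R,S,V,W,X} {T}
T-W (10): add. Components now {Q,R,S,T,V,W,X}
Non-tree edge T-X has weight 10, equal to the heaviest edge on its tree cycle — swapping gives another MST of the same weight. Not unique.

No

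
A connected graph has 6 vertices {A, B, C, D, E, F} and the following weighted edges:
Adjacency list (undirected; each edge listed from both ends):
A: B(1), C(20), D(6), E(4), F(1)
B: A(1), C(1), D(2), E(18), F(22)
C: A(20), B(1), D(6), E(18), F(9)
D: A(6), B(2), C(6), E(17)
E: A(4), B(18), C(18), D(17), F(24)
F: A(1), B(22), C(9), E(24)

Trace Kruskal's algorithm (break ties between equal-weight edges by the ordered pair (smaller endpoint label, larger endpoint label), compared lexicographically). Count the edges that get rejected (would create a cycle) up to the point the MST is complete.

Kruskal's algorithm — process edges by increasing weight (ties by edge label):
A B (1): add. Components now {A,B} {C} {D} {E} {F}
A F (1): add. Components now {A,B,F} {C} {D} {E}
B C (1): add. Components now {A,B,C,F} {D} {E}
B D (2): add. Components now {A,B,C,D,F} {E}
A E (4): add. Components now {A,B,C,D,E,F}
Edges rejected before the tree was complete: 0.

0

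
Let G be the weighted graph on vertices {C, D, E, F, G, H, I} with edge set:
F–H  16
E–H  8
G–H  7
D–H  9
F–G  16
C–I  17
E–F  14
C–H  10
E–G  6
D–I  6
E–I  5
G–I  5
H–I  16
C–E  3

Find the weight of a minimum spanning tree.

Kruskal: consider edges lightest-first.
C–E (3): add — endpoints in different components.
E–I (5): add — endpoints in different components.
G–I (5): add — endpoints in different components.
D–I (6): add — endpoints in different components.
E–G (6): skip — E and G already connected.
G–H (7): add — endpoints in different components.
E–H (8): skip — E and H already connected.
D–H (9): skip — D and H already connected.
C–H (10): skip — C and H already connected.
E–F (14): add — endpoints in different components.
MST edges: C–E, E–I, G–I, D–I, G–H, E–F; total weight 3+5+5+6+7+14 = 40.

40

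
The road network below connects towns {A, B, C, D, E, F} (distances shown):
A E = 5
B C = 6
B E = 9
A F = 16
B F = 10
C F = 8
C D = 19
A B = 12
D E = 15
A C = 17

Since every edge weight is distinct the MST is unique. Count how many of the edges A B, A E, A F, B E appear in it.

Kruskal: consider edges lightest-first.
A E (5): add. Components now {A,E} {B} {C} {D} {F}
B C (6): add. Components now {A,E} {B,C} {D} {F}
C F (8): add. Components now {A,E} {B,C,F} {D}
B E (9): add. Components now {A,B,C,E,F} {D}
B F (10): skip — B and F already connected.
A B (12): skip — A and B already connected.
D E (15): add. Components now {A,B,C,D,E,F}
MST edge set: {A E, B C, C F, B E, D E}.
Of the listed edges, {A E, B E} are in the MST → 2.

2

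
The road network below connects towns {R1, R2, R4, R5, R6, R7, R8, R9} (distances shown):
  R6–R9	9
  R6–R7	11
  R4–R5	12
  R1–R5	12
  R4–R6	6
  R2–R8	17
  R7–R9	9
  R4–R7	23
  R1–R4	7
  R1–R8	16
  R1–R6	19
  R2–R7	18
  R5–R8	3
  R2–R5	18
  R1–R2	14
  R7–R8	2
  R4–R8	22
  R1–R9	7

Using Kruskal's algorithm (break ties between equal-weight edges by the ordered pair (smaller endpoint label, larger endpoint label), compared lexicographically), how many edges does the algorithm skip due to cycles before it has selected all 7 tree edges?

Kruskal's algorithm — process edges by increasing weight (ties by edge label):
R7–R8 (2): add — endpoints in different components.
R5–R8 (3): add — endpoints in different components.
R4–R6 (6): add — endpoints in different components.
R1–R4 (7): add — endpoints in different components.
R1–R9 (7): add — endpoints in different components.
R6–R9 (9): skip — R6 and R9 already connected.
R7–R9 (9): add — endpoints in different components.
R6–R7 (11): skip — R6 and R7 already connected.
R1–R5 (12): skip — R1 and R5 already connected.
R4–R5 (12): skip — R4 and R5 already connected.
R1–R2 (14): add — endpoints in different components.
Edges rejected before the tree was complete: 4.

4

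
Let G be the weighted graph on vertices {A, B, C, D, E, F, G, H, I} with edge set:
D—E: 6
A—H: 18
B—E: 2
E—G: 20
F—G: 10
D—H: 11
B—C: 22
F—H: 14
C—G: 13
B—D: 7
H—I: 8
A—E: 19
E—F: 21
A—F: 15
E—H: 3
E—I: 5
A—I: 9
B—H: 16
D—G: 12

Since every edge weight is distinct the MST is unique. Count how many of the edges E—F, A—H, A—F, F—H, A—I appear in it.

Sort edges by weight, then run Kruskal:
B—E (2): add — endpoints in different components.
E—H (3): add — endpoints in different components.
E—I (5): add — endpoints in different components.
D—E (6): add — endpoints in different components.
B—D (7): skip — B and D already connected.
H—I (8): skip — H and I already connected.
A—I (9): add — endpoints in different components.
F—G (10): add — endpoints in different components.
D—H (11): skip — D and H already connected.
D—G (12): add — endpoints in different components.
C—G (13): add — endpoints in different components.
MST edge set: {B—E, E—H, E—I, D—E, A—I, F—G, D—G, C—G}.
Of the listed edges, {A—I} are in the MST → 1.

1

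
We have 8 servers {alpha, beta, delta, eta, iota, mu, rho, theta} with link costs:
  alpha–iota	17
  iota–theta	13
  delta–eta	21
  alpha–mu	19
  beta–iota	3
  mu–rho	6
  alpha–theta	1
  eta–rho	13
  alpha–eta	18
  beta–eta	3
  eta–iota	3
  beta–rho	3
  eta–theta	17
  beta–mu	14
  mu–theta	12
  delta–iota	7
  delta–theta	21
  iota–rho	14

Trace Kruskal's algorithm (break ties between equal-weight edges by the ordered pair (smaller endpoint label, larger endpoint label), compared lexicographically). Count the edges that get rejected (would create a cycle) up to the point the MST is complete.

Kruskal: consider edges lightest-first.
alpha–theta (1): add — endpoints in different components.
beta–eta (3): add — endpoints in different components.
beta–iota (3): add — endpoints in different components.
beta–rho (3): add — endpoints in different components.
eta–iota (3): skip — iota and eta already connected.
mu–rho (6): add — endpoints in different components.
delta–iota (7): add — endpoints in different components.
mu–theta (12): add — endpoints in different components.
Edges rejected before the tree was complete: 1.

1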